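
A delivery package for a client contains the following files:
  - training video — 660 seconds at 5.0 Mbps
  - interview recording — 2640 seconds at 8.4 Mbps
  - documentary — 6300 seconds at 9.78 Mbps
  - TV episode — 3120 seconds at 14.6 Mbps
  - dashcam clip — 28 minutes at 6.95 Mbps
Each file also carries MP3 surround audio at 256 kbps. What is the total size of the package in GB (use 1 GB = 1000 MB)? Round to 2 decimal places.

18.50 GB

Audio: 256 kbps = 0.256 Mbps.
training video: 5.256 Mbps × 660 s = 3469.0 Mb
interview recording: 8.656 Mbps × 2640 s = 22851.8 Mb
documentary: 10.036 Mbps × 6300 s = 63226.8 Mb
TV episode: 14.856 Mbps × 3120 s = 46350.7 Mb
dashcam clip: 7.206 Mbps × 1680 s = 12106.1 Mb
Total: 148004.4 Mb = 18500.5 MB.
= 18.50 GB.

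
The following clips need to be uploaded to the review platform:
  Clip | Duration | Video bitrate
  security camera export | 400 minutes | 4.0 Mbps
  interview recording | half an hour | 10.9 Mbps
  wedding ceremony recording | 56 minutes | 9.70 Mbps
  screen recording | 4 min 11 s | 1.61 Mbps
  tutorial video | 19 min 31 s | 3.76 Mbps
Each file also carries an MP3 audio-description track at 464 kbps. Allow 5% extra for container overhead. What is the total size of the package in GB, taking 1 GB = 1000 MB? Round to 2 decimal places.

21.95 GB

Audio: 464 kbps = 0.464 Mbps.
security camera export: 4.464 Mbps × 24000 s × 1.05 = 112492.8 Mb
interview recording: 11.364 Mbps × 1800 s × 1.05 = 21478.0 Mb
wedding ceremony recording: 10.164 Mbps × 3360 s × 1.05 = 35858.6 Mb
screen recording: 2.074 Mbps × 251 s × 1.05 = 546.6 Mb
tutorial video: 4.224 Mbps × 1171 s × 1.05 = 5193.6 Mb
Total: 175569.6 Mb = 21946.2 MB.
= 21.95 GB.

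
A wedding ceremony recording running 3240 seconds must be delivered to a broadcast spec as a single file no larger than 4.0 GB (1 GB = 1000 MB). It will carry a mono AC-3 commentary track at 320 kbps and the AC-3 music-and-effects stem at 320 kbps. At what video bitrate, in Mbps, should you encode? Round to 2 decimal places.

Budget: 4.0 GB = 32000.0 Mb.
Total bitrate budget: 32000.0 Mb / 3240 s = 9.877 Mbps.
Audio total: 320 + 320 = 640 kbps = 0.640 Mbps.
Video: 9.877 − 0.640 = 9.237 Mbps.

9.24 Mbps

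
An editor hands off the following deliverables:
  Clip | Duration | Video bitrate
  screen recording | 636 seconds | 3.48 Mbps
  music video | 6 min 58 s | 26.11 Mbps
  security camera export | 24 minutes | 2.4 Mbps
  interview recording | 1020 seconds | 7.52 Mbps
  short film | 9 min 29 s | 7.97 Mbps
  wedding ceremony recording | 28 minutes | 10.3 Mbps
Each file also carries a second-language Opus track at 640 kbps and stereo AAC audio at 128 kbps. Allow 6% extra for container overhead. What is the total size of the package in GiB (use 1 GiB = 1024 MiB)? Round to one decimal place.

6.2 GiB

Audio total: 640 + 128 = 768 kbps = 0.768 Mbps.
screen recording: 4.248 Mbps × 636 s × 1.06 = 2863.8 Mb
music video: 26.878 Mbps × 418 s × 1.06 = 11909.1 Mb
security camera export: 3.168 Mbps × 1440 s × 1.06 = 4835.6 Mb
interview recording: 8.288 Mbps × 1020 s × 1.06 = 8961.0 Mb
short film: 8.738 Mbps × 569 s × 1.06 = 5270.2 Mb
wedding ceremony recording: 11.068 Mbps × 1680 s × 1.06 = 19709.9 Mb
Total: 53549.7 Mb = 6693.7 MB.
= 6.234 GiB.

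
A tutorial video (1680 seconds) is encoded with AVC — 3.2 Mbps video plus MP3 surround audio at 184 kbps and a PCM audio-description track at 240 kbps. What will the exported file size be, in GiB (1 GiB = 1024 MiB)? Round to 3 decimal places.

Audio total: 184 + 240 = 424 kbps = 0.424 Mbps.
Total bitrate: 3.2 + 0.424 = 3.624 Mbps.
Stream data: 3.624 Mbps × 1680 s = 6088.3 Mb.
6,088 Mb = 761,040,000 bytes ÷ 1,073,741,824 = 0.7088 GiB.

0.709 GiB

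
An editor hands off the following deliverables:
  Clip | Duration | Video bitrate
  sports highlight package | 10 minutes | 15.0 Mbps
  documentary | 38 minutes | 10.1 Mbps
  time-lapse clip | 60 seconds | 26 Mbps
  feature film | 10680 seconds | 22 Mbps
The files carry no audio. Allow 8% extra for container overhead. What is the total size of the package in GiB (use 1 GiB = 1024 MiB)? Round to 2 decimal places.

sports highlight package: 15.000 Mbps × 600 s × 1.08 = 9720.0 Mb
documentary: 10.100 Mbps × 2280 s × 1.08 = 24870.2 Mb
time-lapse clip: 26.000 Mbps × 60 s × 1.08 = 1684.8 Mb
feature film: 22.000 Mbps × 10680 s × 1.08 = 253756.8 Mb
Total: 290031.8 Mb = 36254.0 MB.
= 33.76 GiB.

33.76 GiB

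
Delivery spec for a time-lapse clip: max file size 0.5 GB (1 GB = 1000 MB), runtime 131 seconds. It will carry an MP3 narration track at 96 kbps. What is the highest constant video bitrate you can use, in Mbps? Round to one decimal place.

Budget: 0.5 GB = 4000.0 Mb.
Total bitrate budget: 4000.0 Mb / 131 s = 30.534 Mbps.
Audio: 96 kbps = 0.096 Mbps.
Video: 30.534 − 0.096 = 30.438 Mbps.

30.4 Mbps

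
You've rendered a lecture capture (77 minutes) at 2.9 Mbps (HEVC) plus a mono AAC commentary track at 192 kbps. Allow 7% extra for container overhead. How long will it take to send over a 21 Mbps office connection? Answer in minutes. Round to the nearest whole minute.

12 minutes

77 min = 4620 s
Audio: 192 kbps = 0.192 Mbps.
Total bitrate: 3.092 Mbps.
File: 3.092 Mbps × 4620 s = 14285.0 Mb.
With 7% container overhead: ×1.07. → 15285.0 Mb.
At 21 Mbps: 15285.0 / 21 = 727.9 s ≈ 12.1 minutes.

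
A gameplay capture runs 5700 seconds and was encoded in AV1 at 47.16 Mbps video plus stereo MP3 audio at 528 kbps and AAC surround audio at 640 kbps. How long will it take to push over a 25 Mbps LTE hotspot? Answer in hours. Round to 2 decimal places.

3.06 hours

Audio total: 528 + 640 = 1168 kbps = 1.168 Mbps.
Total bitrate: 48.328 Mbps.
File: 48.328 Mbps × 5700 s = 275469.6 Mb.
At 25 Mbps: 275469.6 / 25 = 11018.8 s ≈ 3.06 hours.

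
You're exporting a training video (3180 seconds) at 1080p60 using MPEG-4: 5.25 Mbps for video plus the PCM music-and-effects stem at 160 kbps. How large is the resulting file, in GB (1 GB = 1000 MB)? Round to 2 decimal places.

Audio: 160 kbps = 0.160 Mbps.
Total bitrate: 5.25 + 0.160 = 5.410 Mbps.
Stream data: 5.410 Mbps × 3180 s = 17203.8 Mb.
17,204 Mb ÷ 8 = 2,150 MB → 2.150 GB.

2.15 GB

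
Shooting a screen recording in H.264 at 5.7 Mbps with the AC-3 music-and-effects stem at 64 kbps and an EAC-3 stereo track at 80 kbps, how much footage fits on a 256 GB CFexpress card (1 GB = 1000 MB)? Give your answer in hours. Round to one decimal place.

97.3 hours

Audio total: 64 + 80 = 144 kbps = 0.144 Mbps.
Total bitrate: 5.7 + 0.144 = 5.844 Mbps.
Capacity: 256 GB = 2,048,000 Mb.
Recording time: 2,048,000 / 5.844 = 350,445 s ≈ 97.3 hours.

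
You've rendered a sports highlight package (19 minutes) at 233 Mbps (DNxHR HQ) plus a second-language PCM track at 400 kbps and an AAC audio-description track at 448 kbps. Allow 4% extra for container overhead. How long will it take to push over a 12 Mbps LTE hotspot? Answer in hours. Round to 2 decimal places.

19 min = 1140 s
Audio total: 400 + 448 = 848 kbps = 0.848 Mbps.
Total bitrate: 233.848 Mbps.
File: 233.848 Mbps × 1140 s = 266586.7 Mb.
With 4% container overhead: ×1.04. → 277250.2 Mb.
At 12 Mbps: 277250.2 / 12 = 23104.2 s ≈ 6.42 hours.

6.42 hours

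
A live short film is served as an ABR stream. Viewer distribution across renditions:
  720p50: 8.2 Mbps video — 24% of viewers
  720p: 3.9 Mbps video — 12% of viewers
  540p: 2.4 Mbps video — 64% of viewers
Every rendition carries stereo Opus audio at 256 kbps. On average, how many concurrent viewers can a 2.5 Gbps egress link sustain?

Audio: 256 kbps = 0.256 Mbps.
Average per-viewer bitrate: 0.24×8.456 + 0.12×4.156 + 0.64×2.656 = 4.228 Mbps.
2.5 Gbps = 2,500 Mbps; 2,500 / 4.228 = 591.30 → 591.

591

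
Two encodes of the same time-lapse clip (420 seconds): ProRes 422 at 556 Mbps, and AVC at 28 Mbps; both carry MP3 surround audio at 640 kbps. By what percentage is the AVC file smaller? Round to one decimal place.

Audio: 640 kbps = 0.640 Mbps.
ProRes 422: 556.640 Mbps × 420 s = 233788.8 Mb = 29.224 GB.
AVC: 28.640 Mbps × 420 s = 12028.8 Mb = 1.504 GB.
Reduction: (1 − 1.504/29.224) × 100 = 94.85%.

94.9%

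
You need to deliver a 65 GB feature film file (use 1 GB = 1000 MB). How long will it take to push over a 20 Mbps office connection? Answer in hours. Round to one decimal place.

File: 65 GB = 520000.0 Mb.
At 20 Mbps: 520000.0 / 20 = 26000.0 s ≈ 7.22 hours.

7.2 hours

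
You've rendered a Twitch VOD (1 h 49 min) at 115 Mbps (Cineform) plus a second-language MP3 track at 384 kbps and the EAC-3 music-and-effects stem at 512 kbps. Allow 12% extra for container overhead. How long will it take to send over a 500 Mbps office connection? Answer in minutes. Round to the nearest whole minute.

1 h 49 min = 109 min = 6540 s
Audio total: 384 + 512 = 896 kbps = 0.896 Mbps.
Total bitrate: 115.896 Mbps.
File: 115.896 Mbps × 6540 s = 757959.8 Mb.
With 12% container overhead: ×1.12. → 848915.0 Mb.
At 500 Mbps: 848915.0 / 500 = 1697.8 s ≈ 28.3 minutes.

28 minutes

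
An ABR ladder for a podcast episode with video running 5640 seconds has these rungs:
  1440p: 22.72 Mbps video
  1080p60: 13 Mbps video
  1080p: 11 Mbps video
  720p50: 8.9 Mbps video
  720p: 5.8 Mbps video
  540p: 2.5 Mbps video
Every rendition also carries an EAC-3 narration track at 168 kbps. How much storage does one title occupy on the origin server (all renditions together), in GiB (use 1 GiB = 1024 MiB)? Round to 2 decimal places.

Audio: 168 kbps = 0.168 Mbps.
Sum of rendition bitrates: (22.72+0.168) + (13+0.168) + (11+0.168) + (8.9+0.168) + (5.8+0.168) + (2.5+0.168) = 64.928 Mbps.
× 5640 s = 366,194 Mb = 45,774 MB = 42.63 GiB.

42.63 GiB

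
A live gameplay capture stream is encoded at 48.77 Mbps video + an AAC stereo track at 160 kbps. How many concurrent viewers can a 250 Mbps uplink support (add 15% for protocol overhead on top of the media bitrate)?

4

Audio: 160 kbps = 0.160 Mbps.
Per-viewer media rate: 48.930 Mbps.
On the wire with 15% overhead: 56.270 Mbps.
250 Mbps = 250.0 Mbps; 250.0 / 56.270 = 4.44 → 4 viewers.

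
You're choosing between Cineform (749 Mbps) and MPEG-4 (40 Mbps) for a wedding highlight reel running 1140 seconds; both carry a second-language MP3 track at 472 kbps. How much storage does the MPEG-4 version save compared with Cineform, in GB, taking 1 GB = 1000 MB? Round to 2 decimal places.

Audio: 472 kbps = 0.472 Mbps.
Cineform: 749.472 Mbps × 1140 s = 854398.1 Mb = 106.800 GB.
MPEG-4: 40.472 Mbps × 1140 s = 46138.1 Mb = 5.767 GB.
Saving: 106.800 − 5.767 = 101.032 GB.

101.03 GB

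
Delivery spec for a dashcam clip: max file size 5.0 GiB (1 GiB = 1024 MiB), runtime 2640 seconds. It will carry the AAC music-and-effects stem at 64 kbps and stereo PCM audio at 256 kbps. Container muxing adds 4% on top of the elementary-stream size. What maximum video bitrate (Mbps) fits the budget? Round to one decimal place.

15.3 Mbps

Budget: 5.0 GiB = 42949.7 Mb.
Stream payload after overhead: 42949.7 / 1.04 = 41297.8 Mb.
Total bitrate budget: 41297.8 Mb / 2640 s = 15.643 Mbps.
Audio total: 64 + 256 = 320 kbps = 0.320 Mbps.
Video: 15.643 − 0.320 = 15.323 Mbps.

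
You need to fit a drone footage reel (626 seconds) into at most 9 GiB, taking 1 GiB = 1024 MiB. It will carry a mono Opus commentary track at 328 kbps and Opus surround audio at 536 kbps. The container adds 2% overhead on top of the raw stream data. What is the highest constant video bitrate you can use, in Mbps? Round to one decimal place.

Budget: 9 GiB = 77309.4 Mb.
Stream payload after overhead: 77309.4 / 1.02 = 75793.5 Mb.
Total bitrate budget: 75793.5 Mb / 626 s = 121.076 Mbps.
Audio total: 328 + 536 = 864 kbps = 0.864 Mbps.
Video: 121.076 − 0.864 = 120.212 Mbps.

120.2 Mbps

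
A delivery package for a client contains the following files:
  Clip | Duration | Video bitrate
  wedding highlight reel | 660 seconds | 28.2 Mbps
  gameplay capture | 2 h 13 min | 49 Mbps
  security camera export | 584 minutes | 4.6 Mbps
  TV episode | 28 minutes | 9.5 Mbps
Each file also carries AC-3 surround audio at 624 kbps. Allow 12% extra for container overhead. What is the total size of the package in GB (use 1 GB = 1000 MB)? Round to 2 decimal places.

86.11 GB

Audio: 624 kbps = 0.624 Mbps.
wedding highlight reel: 28.824 Mbps × 660 s × 1.12 = 21306.7 Mb
gameplay capture: 49.624 Mbps × 7980 s × 1.12 = 443519.5 Mb
security camera export: 5.224 Mbps × 35040 s × 1.12 = 205014.8 Mb
TV episode: 10.124 Mbps × 1680 s × 1.12 = 19049.3 Mb
Total: 688890.3 Mb = 86111.3 MB.
= 86.11 GB.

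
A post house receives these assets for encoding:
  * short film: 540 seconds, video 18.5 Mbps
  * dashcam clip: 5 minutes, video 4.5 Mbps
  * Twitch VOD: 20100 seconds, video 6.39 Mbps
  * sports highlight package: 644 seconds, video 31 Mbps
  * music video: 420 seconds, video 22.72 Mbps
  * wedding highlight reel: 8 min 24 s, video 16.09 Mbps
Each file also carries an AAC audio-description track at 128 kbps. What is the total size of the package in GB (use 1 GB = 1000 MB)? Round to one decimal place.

Audio: 128 kbps = 0.128 Mbps.
short film: 18.628 Mbps × 540 s = 10059.1 Mb
dashcam clip: 4.628 Mbps × 300 s = 1388.4 Mb
Twitch VOD: 6.518 Mbps × 20100 s = 131011.8 Mb
sports highlight package: 31.128 Mbps × 644 s = 20046.4 Mb
music video: 22.848 Mbps × 420 s = 9596.2 Mb
wedding highlight reel: 16.218 Mbps × 504 s = 8173.9 Mb
Total: 180275.8 Mb = 22534.5 MB.
= 22.53 GB.

22.5 GB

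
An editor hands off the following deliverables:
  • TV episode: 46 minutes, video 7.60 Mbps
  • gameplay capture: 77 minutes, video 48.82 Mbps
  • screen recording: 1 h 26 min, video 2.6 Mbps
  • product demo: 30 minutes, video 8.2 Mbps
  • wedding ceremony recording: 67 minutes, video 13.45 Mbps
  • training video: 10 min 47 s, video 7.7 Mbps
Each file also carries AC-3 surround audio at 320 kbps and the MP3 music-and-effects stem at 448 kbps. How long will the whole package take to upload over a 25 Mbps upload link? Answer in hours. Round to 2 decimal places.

3.87 hours

Audio total: 320 + 448 = 768 kbps = 0.768 Mbps.
TV episode: 8.368 Mbps × 2760 s = 23095.7 Mb
gameplay capture: 49.588 Mbps × 4620 s = 229096.6 Mb
screen recording: 3.368 Mbps × 5160 s = 17378.9 Mb
product demo: 8.968 Mbps × 1800 s = 16142.4 Mb
wedding ceremony recording: 14.218 Mbps × 4020 s = 57156.4 Mb
training video: 8.468 Mbps × 647 s = 5478.8 Mb
Total: 348348.7 Mb = 43543.6 MB.
At 25 Mbps: 348348.7 / 25 = 13934 s ≈ 3.87 hours.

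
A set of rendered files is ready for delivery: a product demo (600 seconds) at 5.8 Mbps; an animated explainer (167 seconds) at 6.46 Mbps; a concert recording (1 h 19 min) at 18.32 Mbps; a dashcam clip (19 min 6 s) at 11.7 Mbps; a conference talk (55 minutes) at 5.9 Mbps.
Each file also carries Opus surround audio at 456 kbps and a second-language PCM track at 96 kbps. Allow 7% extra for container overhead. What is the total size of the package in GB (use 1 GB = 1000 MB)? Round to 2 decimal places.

Audio total: 456 + 96 = 552 kbps = 0.552 Mbps.
product demo: 6.352 Mbps × 600 s × 1.07 = 4078.0 Mb
animated explainer: 7.012 Mbps × 167 s × 1.07 = 1253.0 Mb
concert recording: 18.872 Mbps × 4740 s × 1.07 = 95715.0 Mb
dashcam clip: 12.252 Mbps × 1146 s × 1.07 = 15023.6 Mb
conference talk: 6.452 Mbps × 3300 s × 1.07 = 22782.0 Mb
Total: 138851.6 Mb = 17356.5 MB.
= 17.36 GB.

17.36 GB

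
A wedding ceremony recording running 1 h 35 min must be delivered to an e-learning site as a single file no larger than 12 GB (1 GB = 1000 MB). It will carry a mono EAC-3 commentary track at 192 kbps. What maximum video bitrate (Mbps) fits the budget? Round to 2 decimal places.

Budget: 12 GB = 96000.0 Mb.
1 h 35 min = 95 min = 5700 s
Total bitrate budget: 96000.0 Mb / 5700 s = 16.842 Mbps.
Audio: 192 kbps = 0.192 Mbps.
Video: 16.842 − 0.192 = 16.650 Mbps.

16.65 Mbps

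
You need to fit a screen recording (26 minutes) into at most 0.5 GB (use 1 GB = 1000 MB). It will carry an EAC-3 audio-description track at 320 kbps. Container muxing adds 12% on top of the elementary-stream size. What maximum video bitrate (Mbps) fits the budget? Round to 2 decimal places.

1.97 Mbps

Budget: 0.5 GB = 4000.0 Mb.
Stream payload after overhead: 4000.0 / 1.12 = 3571.4 Mb.
26 min = 1560 s
Total bitrate budget: 3571.4 Mb / 1560 s = 2.289 Mbps.
Audio: 320 kbps = 0.320 Mbps.
Video: 2.289 − 0.320 = 1.969 Mbps.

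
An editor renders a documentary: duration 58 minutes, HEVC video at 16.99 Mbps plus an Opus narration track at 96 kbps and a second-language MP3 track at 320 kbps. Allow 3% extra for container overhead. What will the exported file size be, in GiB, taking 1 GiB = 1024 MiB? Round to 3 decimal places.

7.263 GiB

58 min = 3480 s
Audio total: 96 + 320 = 416 kbps = 0.416 Mbps.
Total bitrate: 16.99 + 0.416 = 17.406 Mbps.
Stream data: 17.406 Mbps × 3480 s = 60572.9 Mb.
With 3% container overhead: ×1.03.
62,390 Mb = 7,798,758,300 bytes ÷ 1,073,741,824 = 7.263 GiB.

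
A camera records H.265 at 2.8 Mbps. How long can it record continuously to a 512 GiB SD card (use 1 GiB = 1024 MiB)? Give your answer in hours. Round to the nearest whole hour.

436 hours

Capacity: 512 GiB = 4,398,047 Mb.
Recording time: 4,398,047 / 2.800 = 1,570,731 s ≈ 436 hours.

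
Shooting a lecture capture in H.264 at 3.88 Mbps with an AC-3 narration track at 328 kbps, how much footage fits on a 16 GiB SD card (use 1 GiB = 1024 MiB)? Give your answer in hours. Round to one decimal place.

Audio: 328 kbps = 0.328 Mbps.
Total bitrate: 3.88 + 0.328 = 4.208 Mbps.
Capacity: 16 GiB = 137,439 Mb.
Recording time: 137,439 / 4.208 = 32,661 s ≈ 9.07 hours.

9.1 hours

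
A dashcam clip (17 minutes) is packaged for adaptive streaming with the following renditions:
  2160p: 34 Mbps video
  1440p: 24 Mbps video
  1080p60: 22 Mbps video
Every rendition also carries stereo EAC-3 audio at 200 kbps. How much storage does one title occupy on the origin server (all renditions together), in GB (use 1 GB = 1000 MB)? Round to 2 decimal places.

17 min = 1020 s
Audio: 200 kbps = 0.200 Mbps.
Sum of rendition bitrates: (34+0.200) + (24+0.200) + (22+0.200) = 80.600 Mbps.
× 1020 s = 82,212 Mb = 10,276 MB = 10.28 GB.

10.28 GB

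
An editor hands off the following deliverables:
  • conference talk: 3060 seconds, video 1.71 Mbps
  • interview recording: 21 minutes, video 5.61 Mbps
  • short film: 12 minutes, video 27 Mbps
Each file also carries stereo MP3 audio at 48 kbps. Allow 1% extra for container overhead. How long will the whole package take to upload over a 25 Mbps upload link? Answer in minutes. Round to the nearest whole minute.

22 minutes

Audio: 48 kbps = 0.048 Mbps.
conference talk: 1.758 Mbps × 3060 s × 1.01 = 5433.3 Mb
interview recording: 5.658 Mbps × 1260 s × 1.01 = 7200.4 Mb
short film: 27.048 Mbps × 720 s × 1.01 = 19669.3 Mb
Total: 32303.0 Mb = 4037.9 MB.
At 25 Mbps: 32303.0 / 25 = 1292 s ≈ 21.5 minutes.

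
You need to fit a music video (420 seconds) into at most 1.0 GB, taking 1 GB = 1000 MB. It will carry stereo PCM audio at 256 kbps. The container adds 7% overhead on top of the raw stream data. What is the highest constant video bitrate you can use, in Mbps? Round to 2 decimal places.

17.55 Mbps

Budget: 1.0 GB = 8000.0 Mb.
Stream payload after overhead: 8000.0 / 1.07 = 7476.6 Mb.
Total bitrate budget: 7476.6 Mb / 420 s = 17.802 Mbps.
Audio: 256 kbps = 0.256 Mbps.
Video: 17.802 − 0.256 = 17.546 Mbps.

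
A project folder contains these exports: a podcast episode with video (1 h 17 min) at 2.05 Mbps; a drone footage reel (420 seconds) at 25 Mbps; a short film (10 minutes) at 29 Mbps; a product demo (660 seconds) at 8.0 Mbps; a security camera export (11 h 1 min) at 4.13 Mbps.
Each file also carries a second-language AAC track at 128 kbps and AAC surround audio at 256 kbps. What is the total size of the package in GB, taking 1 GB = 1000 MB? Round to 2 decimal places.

28.01 GB

Audio total: 128 + 256 = 384 kbps = 0.384 Mbps.
podcast episode with video: 2.434 Mbps × 4620 s = 11245.1 Mb
drone footage reel: 25.384 Mbps × 420 s = 10661.3 Mb
short film: 29.384 Mbps × 600 s = 17630.4 Mb
product demo: 8.384 Mbps × 660 s = 5533.4 Mb
security camera export: 4.514 Mbps × 39660 s = 179025.2 Mb
Total: 224095.4 Mb = 28011.9 MB.
= 28.01 GB.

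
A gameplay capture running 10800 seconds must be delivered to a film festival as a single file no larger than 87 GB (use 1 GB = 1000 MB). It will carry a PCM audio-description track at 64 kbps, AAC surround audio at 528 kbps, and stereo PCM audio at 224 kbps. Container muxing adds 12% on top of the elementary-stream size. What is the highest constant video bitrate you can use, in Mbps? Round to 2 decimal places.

Budget: 87 GB = 696000.0 Mb.
Stream payload after overhead: 696000.0 / 1.12 = 621428.6 Mb.
Total bitrate budget: 621428.6 Mb / 10800 s = 57.540 Mbps.
Audio total: 64 + 528 + 224 = 816 kbps = 0.816 Mbps.
Video: 57.540 − 0.816 = 56.724 Mbps.

56.72 Mbps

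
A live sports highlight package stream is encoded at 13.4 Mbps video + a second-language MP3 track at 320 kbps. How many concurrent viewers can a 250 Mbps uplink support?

Audio: 320 kbps = 0.320 Mbps.
Per-viewer media rate: 13.720 Mbps.
250 Mbps = 250.0 Mbps; 250.0 / 13.720 = 18.22 → 18 viewers.

18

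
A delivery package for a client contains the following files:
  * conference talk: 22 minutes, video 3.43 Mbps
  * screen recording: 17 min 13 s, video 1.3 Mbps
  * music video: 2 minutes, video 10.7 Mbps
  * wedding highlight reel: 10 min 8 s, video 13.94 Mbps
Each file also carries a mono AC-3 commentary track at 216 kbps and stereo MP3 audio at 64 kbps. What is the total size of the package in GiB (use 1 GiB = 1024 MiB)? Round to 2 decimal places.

1.92 GiB

Audio total: 216 + 64 = 280 kbps = 0.280 Mbps.
conference talk: 3.710 Mbps × 1320 s = 4897.2 Mb
screen recording: 1.580 Mbps × 1033 s = 1632.1 Mb
music video: 10.980 Mbps × 120 s = 1317.6 Mb
wedding highlight reel: 14.220 Mbps × 608 s = 8645.8 Mb
Total: 16492.7 Mb = 2061.6 MB.
= 1.920 GiB.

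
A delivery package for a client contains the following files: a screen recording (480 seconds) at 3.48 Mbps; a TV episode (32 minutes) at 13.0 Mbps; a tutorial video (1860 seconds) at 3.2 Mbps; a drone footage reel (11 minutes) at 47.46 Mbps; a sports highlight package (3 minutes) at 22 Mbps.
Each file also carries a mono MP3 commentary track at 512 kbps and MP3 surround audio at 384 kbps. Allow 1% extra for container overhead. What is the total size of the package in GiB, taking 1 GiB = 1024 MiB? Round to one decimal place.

Audio total: 512 + 384 = 896 kbps = 0.896 Mbps.
screen recording: 4.376 Mbps × 480 s × 1.01 = 2121.5 Mb
TV episode: 13.896 Mbps × 1920 s × 1.01 = 26947.1 Mb
tutorial video: 4.096 Mbps × 1860 s × 1.01 = 7694.7 Mb
drone footage reel: 48.356 Mbps × 660 s × 1.01 = 32234.1 Mb
sports highlight package: 22.896 Mbps × 180 s × 1.01 = 4162.5 Mb
Total: 73160.0 Mb = 9145.0 MB.
= 8.517 GiB.

8.5 GiB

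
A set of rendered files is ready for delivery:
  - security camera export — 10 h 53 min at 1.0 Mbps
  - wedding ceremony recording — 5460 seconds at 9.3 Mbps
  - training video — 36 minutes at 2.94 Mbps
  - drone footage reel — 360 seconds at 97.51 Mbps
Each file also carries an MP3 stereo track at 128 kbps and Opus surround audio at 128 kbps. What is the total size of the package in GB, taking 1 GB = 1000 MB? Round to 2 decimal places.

Audio total: 128 + 128 = 256 kbps = 0.256 Mbps.
security camera export: 1.256 Mbps × 39180 s = 49210.1 Mb
wedding ceremony recording: 9.556 Mbps × 5460 s = 52175.8 Mb
training video: 3.196 Mbps × 2160 s = 6903.4 Mb
drone footage reel: 97.766 Mbps × 360 s = 35195.8 Mb
Total: 143485.0 Mb = 17935.6 MB.
= 17.94 GB.

17.94 GB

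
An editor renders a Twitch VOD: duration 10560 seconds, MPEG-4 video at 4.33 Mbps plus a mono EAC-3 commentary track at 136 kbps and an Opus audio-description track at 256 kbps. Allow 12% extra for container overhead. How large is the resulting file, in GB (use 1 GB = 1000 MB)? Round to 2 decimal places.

Audio total: 136 + 256 = 392 kbps = 0.392 Mbps.
Total bitrate: 4.33 + 0.392 = 4.722 Mbps.
Stream data: 4.722 Mbps × 10560 s = 49864.3 Mb.
With 12% container overhead: ×1.12.
55,848 Mb ÷ 8 = 6,981 MB → 6.981 GB.

6.98 GB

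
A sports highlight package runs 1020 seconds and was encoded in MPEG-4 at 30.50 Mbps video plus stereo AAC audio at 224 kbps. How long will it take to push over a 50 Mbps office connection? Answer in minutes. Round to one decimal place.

Audio: 224 kbps = 0.224 Mbps.
Total bitrate: 30.724 Mbps.
File: 30.724 Mbps × 1020 s = 31338.5 Mb.
At 50 Mbps: 31338.5 / 50 = 626.8 s ≈ 10.4 minutes.

10.4 minutes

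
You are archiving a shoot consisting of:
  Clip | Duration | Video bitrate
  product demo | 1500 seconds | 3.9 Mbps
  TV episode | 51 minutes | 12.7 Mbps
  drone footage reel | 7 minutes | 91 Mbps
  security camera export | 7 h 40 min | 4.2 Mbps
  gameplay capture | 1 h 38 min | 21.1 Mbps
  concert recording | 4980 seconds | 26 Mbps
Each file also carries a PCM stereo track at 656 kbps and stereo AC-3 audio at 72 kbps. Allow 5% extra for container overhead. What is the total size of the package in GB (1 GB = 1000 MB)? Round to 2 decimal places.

63.53 GB

Audio total: 656 + 72 = 728 kbps = 0.728 Mbps.
product demo: 4.628 Mbps × 1500 s × 1.05 = 7289.1 Mb
TV episode: 13.428 Mbps × 3060 s × 1.05 = 43144.2 Mb
drone footage reel: 91.728 Mbps × 420 s × 1.05 = 40452.0 Mb
security camera export: 4.928 Mbps × 27600 s × 1.05 = 142813.4 Mb
gameplay capture: 21.828 Mbps × 5880 s × 1.05 = 134766.1 Mb
concert recording: 26.728 Mbps × 4980 s × 1.05 = 139760.7 Mb
Total: 508225.5 Mb = 63528.2 MB.
= 63.53 GB.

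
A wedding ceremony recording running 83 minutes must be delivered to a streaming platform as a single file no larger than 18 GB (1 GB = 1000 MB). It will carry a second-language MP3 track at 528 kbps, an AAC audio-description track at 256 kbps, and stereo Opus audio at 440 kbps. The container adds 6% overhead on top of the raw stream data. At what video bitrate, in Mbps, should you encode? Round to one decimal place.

26.1 Mbps

Budget: 18 GB = 144000.0 Mb.
Stream payload after overhead: 144000.0 / 1.06 = 135849.1 Mb.
83 min = 4980 s
Total bitrate budget: 135849.1 Mb / 4980 s = 27.279 Mbps.
Audio total: 528 + 256 + 440 = 1224 kbps = 1.224 Mbps.
Video: 27.279 − 1.224 = 26.055 Mbps.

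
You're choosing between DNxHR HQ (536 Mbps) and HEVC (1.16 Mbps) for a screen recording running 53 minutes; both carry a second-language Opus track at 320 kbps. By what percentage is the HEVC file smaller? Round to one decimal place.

99.7%

53 min = 3180 s
Audio: 320 kbps = 0.320 Mbps.
DNxHR HQ: 536.320 Mbps × 3180 s = 1705497.6 Mb = 213.187 GB.
HEVC: 1.480 Mbps × 3180 s = 4706.4 Mb = 0.588 GB.
Reduction: (1 − 0.588/213.187) × 100 = 99.72%.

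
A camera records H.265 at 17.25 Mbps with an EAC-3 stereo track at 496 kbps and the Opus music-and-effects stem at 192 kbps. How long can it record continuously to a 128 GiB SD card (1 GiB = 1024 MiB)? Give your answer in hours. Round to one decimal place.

17.0 hours

Audio total: 496 + 192 = 688 kbps = 0.688 Mbps.
Total bitrate: 17.25 + 0.688 = 17.938 Mbps.
Capacity: 128 GiB = 1,099,512 Mb.
Recording time: 1,099,512 / 17.938 = 61,295 s ≈ 17.0 hours.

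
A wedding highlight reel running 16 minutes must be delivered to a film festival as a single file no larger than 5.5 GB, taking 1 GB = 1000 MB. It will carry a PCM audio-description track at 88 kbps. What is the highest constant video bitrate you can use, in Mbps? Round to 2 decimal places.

Budget: 5.5 GB = 44000.0 Mb.
16 min = 960 s
Total bitrate budget: 44000.0 Mb / 960 s = 45.833 Mbps.
Audio: 88 kbps = 0.088 Mbps.
Video: 45.833 − 0.088 = 45.745 Mbps.

45.75 Mbps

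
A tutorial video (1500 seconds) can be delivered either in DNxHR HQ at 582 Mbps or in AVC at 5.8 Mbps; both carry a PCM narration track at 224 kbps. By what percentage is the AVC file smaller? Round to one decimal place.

99.0%

Audio: 224 kbps = 0.224 Mbps.
DNxHR HQ: 582.224 Mbps × 1500 s = 873336.0 Mb = 109.167 GB.
AVC: 6.024 Mbps × 1500 s = 9036.0 Mb = 1.129 GB.
Reduction: (1 − 1.129/109.167) × 100 = 98.97%.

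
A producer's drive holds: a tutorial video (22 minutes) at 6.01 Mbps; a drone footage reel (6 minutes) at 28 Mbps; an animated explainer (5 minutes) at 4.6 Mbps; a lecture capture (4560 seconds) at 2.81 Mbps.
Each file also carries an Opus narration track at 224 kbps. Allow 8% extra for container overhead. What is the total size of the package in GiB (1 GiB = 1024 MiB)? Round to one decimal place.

Audio: 224 kbps = 0.224 Mbps.
tutorial video: 6.234 Mbps × 1320 s × 1.08 = 8887.2 Mb
drone footage reel: 28.224 Mbps × 360 s × 1.08 = 10973.5 Mb
animated explainer: 4.824 Mbps × 300 s × 1.08 = 1563.0 Mb
lecture capture: 3.034 Mbps × 4560 s × 1.08 = 14941.8 Mb
Total: 36365.5 Mb = 4545.7 MB.
= 4.234 GiB.

4.2 GiB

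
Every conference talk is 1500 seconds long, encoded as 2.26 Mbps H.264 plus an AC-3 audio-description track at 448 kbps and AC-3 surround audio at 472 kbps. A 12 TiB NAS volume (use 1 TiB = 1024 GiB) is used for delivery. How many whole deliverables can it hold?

22128

Audio total: 448 + 472 = 920 kbps = 0.920 Mbps.
Total bitrate: 3.180 Mbps.
Per item: 3.180 Mbps × 1500 s = 4,770 Mb = 596.2 MB.
Capacity: 12 TiB = 105,553,116 Mb; 22128.54 items → 22128 complete.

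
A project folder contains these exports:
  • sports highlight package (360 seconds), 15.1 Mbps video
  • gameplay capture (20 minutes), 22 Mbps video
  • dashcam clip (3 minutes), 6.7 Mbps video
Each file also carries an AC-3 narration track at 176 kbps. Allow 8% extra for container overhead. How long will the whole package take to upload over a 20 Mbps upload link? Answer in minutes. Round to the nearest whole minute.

30 minutes

Audio: 176 kbps = 0.176 Mbps.
sports highlight package: 15.276 Mbps × 360 s × 1.08 = 5939.3 Mb
gameplay capture: 22.176 Mbps × 1200 s × 1.08 = 28740.1 Mb
dashcam clip: 6.876 Mbps × 180 s × 1.08 = 1336.7 Mb
Total: 36016.1 Mb = 4502.0 MB.
At 20 Mbps: 36016.1 / 20 = 1801 s ≈ 30 minutes.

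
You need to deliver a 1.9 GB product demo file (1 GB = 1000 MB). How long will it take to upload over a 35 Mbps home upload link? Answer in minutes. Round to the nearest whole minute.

7 minutes

File: 1.9 GB = 15200.0 Mb.
At 35 Mbps: 15200.0 / 35 = 434.3 s ≈ 7.24 minutes.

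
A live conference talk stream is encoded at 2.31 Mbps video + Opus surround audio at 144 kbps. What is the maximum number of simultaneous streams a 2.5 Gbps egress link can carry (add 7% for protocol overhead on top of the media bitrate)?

952

Audio: 144 kbps = 0.144 Mbps.
Per-viewer media rate: 2.454 Mbps.
On the wire with 7% overhead: 2.626 Mbps.
2.5 Gbps = 2,500 Mbps; 2,500 / 2.626 = 952.10 → 952 viewers.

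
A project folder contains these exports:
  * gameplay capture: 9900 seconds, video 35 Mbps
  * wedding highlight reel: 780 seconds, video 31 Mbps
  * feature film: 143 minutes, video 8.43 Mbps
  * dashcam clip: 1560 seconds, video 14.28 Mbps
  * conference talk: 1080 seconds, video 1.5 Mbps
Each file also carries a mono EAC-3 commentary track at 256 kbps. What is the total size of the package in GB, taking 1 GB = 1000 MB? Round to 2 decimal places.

Audio: 256 kbps = 0.256 Mbps.
gameplay capture: 35.256 Mbps × 9900 s = 349034.4 Mb
wedding highlight reel: 31.256 Mbps × 780 s = 24379.7 Mb
feature film: 8.686 Mbps × 8580 s = 74525.9 Mb
dashcam clip: 14.536 Mbps × 1560 s = 22676.2 Mb
conference talk: 1.756 Mbps × 1080 s = 1896.5 Mb
Total: 472512.6 Mb = 59064.1 MB.
= 59.06 GB.

59.06 GB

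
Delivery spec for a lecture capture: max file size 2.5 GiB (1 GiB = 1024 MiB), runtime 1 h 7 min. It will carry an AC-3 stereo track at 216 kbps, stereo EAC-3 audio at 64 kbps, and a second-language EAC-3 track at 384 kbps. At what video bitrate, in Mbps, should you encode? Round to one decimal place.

Budget: 2.5 GiB = 21474.8 Mb.
1 h 7 min = 67 min = 4020 s
Total bitrate budget: 21474.8 Mb / 4020 s = 5.342 Mbps.
Audio total: 216 + 64 + 384 = 664 kbps = 0.664 Mbps.
Video: 5.342 − 0.664 = 4.678 Mbps.

4.7 Mbps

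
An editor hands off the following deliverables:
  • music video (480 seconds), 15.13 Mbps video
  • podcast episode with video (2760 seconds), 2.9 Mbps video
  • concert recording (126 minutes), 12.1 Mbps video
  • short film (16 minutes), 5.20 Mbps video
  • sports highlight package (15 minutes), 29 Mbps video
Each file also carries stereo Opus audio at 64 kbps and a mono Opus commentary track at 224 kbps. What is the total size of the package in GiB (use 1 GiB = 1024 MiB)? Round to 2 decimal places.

Audio total: 64 + 224 = 288 kbps = 0.288 Mbps.
music video: 15.418 Mbps × 480 s = 7400.6 Mb
podcast episode with video: 3.188 Mbps × 2760 s = 8798.9 Mb
concert recording: 12.388 Mbps × 7560 s = 93653.3 Mb
short film: 5.488 Mbps × 960 s = 5268.5 Mb
sports highlight package: 29.288 Mbps × 900 s = 26359.2 Mb
Total: 141480.5 Mb = 17685.1 MB.
= 16.47 GiB.

16.47 GiB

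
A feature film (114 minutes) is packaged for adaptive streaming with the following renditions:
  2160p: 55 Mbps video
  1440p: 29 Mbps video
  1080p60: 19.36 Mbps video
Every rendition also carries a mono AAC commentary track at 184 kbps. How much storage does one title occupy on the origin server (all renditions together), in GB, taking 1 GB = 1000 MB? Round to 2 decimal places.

88.84 GB

114 min = 6840 s
Audio: 184 kbps = 0.184 Mbps.
Sum of rendition bitrates: (55+0.184) + (29+0.184) + (19.36+0.184) = 103.912 Mbps.
× 6840 s = 710,758 Mb = 88,845 MB = 88.84 GB.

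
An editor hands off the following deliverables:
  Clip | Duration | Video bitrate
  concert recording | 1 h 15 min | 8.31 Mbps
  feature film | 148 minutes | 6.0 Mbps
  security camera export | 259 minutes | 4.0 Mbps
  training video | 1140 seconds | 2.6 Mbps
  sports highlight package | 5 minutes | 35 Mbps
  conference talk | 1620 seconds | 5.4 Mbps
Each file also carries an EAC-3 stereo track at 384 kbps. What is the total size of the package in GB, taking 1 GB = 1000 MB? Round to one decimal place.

23.4 GB

Audio: 384 kbps = 0.384 Mbps.
concert recording: 8.694 Mbps × 4500 s = 39123.0 Mb
feature film: 6.384 Mbps × 8880 s = 56689.9 Mb
security camera export: 4.384 Mbps × 15540 s = 68127.4 Mb
training video: 2.984 Mbps × 1140 s = 3401.8 Mb
sports highlight package: 35.384 Mbps × 300 s = 10615.2 Mb
conference talk: 5.784 Mbps × 1620 s = 9370.1 Mb
Total: 187327.3 Mb = 23415.9 MB.
= 23.42 GB.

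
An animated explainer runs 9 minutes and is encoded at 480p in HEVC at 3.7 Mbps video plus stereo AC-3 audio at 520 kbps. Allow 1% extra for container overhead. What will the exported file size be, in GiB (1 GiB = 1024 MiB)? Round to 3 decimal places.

0.268 GiB

9 min = 540 s
Audio: 520 kbps = 0.520 Mbps.
Total bitrate: 3.7 + 0.520 = 4.220 Mbps.
Stream data: 4.220 Mbps × 540 s = 2278.8 Mb.
With 1% container overhead: ×1.01.
2,302 Mb = 287,698,500 bytes ÷ 1,073,741,824 = 0.2679 GiB.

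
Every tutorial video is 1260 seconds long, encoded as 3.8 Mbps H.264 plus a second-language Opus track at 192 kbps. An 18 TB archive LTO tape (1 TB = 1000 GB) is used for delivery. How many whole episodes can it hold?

28628

Audio: 192 kbps = 0.192 Mbps.
Total bitrate: 3.992 Mbps.
Per item: 3.992 Mbps × 1260 s = 5,030 Mb = 628.7 MB.
Capacity: 18 TB = 144,000,000 Mb; 28628.69 items → 28628 complete.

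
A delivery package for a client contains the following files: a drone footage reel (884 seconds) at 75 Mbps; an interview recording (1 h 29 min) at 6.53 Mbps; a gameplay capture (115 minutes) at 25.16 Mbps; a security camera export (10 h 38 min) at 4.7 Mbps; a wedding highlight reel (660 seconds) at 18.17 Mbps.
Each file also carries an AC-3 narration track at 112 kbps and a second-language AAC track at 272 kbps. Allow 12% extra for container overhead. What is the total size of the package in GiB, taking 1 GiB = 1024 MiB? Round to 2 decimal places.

63.46 GiB

Audio total: 112 + 272 = 384 kbps = 0.384 Mbps.
drone footage reel: 75.384 Mbps × 884 s × 1.12 = 74636.2 Mb
interview recording: 6.914 Mbps × 5340 s × 1.12 = 41351.3 Mb
gameplay capture: 25.544 Mbps × 6900 s × 1.12 = 197404.0 Mb
security camera export: 5.084 Mbps × 38280 s × 1.12 = 217969.4 Mb
wedding highlight reel: 18.554 Mbps × 660 s × 1.12 = 13715.1 Mb
Total: 545076.0 Mb = 68134.5 MB.
= 63.46 GiB.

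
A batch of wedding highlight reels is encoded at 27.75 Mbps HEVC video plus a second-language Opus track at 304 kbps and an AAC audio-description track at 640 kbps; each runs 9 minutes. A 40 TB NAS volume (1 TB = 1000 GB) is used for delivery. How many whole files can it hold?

20652

9 min = 540 s
Audio total: 304 + 640 = 944 kbps = 0.944 Mbps.
Total bitrate: 28.694 Mbps.
Per item: 28.694 Mbps × 540 s = 15,495 Mb = 1,937 MB.
Capacity: 40 TB = 320,000,000 Mb; 20652.14 items → 20652 complete.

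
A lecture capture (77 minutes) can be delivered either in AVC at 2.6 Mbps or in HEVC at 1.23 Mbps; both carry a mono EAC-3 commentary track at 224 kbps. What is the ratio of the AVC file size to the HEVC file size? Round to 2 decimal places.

77 min = 4620 s
Audio: 224 kbps = 0.224 Mbps.
AVC: 2.824 Mbps × 4620 s = 13046.9 Mb = 1.631 GB.
HEVC: 1.454 Mbps × 4620 s = 6717.5 Mb = 0.840 GB.
Ratio: 1.631 / 0.840 = 1.942.

1.94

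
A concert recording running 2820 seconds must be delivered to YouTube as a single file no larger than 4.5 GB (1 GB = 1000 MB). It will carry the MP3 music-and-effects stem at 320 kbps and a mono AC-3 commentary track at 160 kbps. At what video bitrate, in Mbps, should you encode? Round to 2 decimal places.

12.29 Mbps

Budget: 4.5 GB = 36000.0 Mb.
Total bitrate budget: 36000.0 Mb / 2820 s = 12.766 Mbps.
Audio total: 320 + 160 = 480 kbps = 0.480 Mbps.
Video: 12.766 − 0.480 = 12.286 Mbps.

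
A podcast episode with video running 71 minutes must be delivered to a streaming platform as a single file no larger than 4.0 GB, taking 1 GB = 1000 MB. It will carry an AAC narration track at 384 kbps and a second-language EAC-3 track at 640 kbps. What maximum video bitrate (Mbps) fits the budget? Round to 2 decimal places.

6.49 Mbps

Budget: 4.0 GB = 32000.0 Mb.
71 min = 4260 s
Total bitrate budget: 32000.0 Mb / 4260 s = 7.512 Mbps.
Audio total: 384 + 640 = 1024 kbps = 1.024 Mbps.
Video: 7.512 − 1.024 = 6.488 Mbps.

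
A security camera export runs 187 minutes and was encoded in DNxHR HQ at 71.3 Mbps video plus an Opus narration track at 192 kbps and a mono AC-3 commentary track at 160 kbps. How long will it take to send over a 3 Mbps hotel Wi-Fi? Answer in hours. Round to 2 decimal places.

74.44 hours

187 min = 11220 s
Audio total: 192 + 160 = 352 kbps = 0.352 Mbps.
Total bitrate: 71.652 Mbps.
File: 71.652 Mbps × 11220 s = 803935.4 Mb.
At 3 Mbps: 803935.4 / 3 = 267978.5 s ≈ 74.4 hours.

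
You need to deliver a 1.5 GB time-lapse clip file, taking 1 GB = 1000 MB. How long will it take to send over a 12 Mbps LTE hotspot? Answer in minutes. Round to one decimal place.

16.7 minutes

File: 1.5 GB = 12000.0 Mb.
At 12 Mbps: 12000.0 / 12 = 1000.0 s ≈ 16.7 minutes.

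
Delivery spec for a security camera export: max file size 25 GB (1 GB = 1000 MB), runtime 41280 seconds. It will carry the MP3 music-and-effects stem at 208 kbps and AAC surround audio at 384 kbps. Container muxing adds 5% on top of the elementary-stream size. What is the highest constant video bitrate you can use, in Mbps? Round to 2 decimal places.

4.02 Mbps

Budget: 25 GB = 200000.0 Mb.
Stream payload after overhead: 200000.0 / 1.05 = 190476.2 Mb.
Total bitrate budget: 190476.2 Mb / 41280 s = 4.614 Mbps.
Audio total: 208 + 384 = 592 kbps = 0.592 Mbps.
Video: 4.614 − 0.592 = 4.022 Mbps.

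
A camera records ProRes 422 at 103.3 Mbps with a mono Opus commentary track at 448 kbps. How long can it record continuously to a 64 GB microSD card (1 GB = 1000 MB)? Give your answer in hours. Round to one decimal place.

1.4 hours

Audio: 448 kbps = 0.448 Mbps.
Total bitrate: 103.3 + 0.448 = 103.748 Mbps.
Capacity: 64 GB = 512,000 Mb.
Recording time: 512,000 / 103.748 = 4,935 s ≈ 1.37 hours.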